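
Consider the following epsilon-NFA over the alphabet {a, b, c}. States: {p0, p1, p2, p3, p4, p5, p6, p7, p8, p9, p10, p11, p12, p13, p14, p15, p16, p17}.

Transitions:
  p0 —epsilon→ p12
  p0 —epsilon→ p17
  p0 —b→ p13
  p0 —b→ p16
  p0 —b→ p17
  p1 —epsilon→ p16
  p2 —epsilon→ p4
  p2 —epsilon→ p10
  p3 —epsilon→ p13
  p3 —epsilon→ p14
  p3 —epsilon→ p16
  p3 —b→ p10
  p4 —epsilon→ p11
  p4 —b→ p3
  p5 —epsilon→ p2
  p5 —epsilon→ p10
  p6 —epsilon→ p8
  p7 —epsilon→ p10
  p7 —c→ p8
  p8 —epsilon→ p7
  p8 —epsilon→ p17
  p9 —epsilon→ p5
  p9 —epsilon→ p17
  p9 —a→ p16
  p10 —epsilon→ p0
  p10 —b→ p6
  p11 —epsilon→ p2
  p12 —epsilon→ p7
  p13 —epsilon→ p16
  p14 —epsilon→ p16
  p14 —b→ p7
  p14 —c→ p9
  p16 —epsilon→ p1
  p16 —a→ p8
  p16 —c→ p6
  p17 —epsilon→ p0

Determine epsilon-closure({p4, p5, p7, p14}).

Start with {p4, p5, p7, p14}.
From p4 via epsilon: add p11.
From p5 via epsilon: add p2, p10.
From p14 via epsilon: add p16.
From p10 via epsilon: add p0.
From p16 via epsilon: add p1.
From p0 via epsilon: add p12, p17.
No new states can be added; the closed set is {p0, p1, p2, p4, p5, p7, p10, p11, p12, p14, p16, p17}.

{p0, p1, p2, p4, p5, p7, p10, p11, p12, p14, p16, p17}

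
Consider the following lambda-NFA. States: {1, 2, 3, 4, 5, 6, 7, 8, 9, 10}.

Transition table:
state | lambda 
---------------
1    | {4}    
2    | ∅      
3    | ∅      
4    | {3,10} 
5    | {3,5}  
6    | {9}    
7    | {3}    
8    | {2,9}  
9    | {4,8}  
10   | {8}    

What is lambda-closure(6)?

Start with {6}.
From 6 via lambda: add 9.
From 9 via lambda: add 4, 8.
From 4 via lambda: add 3, 10.
From 8 via lambda: add 2.
No new states can be added; the closed set is {2, 3, 4, 6, 8, 9, 10}.

{2, 3, 4, 6, 8, 9, 10}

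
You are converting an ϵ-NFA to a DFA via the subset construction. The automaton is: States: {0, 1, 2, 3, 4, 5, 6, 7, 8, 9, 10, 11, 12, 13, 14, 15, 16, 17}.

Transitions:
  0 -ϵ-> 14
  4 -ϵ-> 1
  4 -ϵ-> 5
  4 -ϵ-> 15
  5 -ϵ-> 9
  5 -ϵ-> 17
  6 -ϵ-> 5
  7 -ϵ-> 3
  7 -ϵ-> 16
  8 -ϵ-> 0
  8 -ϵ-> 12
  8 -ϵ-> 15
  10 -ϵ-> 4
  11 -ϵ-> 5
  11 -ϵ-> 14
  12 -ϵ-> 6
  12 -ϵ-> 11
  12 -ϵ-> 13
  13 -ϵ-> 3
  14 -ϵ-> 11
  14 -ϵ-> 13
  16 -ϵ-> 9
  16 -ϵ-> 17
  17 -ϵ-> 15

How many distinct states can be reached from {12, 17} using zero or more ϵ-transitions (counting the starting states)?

10

Start with {12, 17}.
From 12 via ϵ: add 6, 11, 13.
From 17 via ϵ: add 15.
From 6 via ϵ: add 5.
From 11 via ϵ: add 14.
From 13 via ϵ: add 3.
From 5 via ϵ: add 9.
ϵ-closure = {3, 5, 6, 9, 11, 12, 13, 14, 15, 17}, which has 10 states.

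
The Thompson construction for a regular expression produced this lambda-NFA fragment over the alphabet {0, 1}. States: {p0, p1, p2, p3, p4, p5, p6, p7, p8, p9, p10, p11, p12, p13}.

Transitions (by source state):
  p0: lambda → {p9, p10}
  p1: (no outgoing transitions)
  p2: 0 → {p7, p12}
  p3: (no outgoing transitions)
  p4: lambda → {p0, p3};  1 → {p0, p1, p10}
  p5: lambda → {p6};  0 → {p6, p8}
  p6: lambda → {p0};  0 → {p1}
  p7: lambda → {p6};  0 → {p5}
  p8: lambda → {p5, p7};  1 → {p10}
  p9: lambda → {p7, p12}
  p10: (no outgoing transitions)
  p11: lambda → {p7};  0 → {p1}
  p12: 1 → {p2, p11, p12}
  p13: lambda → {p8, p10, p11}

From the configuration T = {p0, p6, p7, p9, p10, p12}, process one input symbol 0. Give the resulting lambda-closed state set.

p6 on 0 → {p1}.
p7 on 0 → {p5}.
No 0-transition from p0, p9, p10, p12.
Union after reading 0: {p1, p5}.
Now take the lambda-closure:
From p5 via lambda: add p6.
From p6 via lambda: add p0.
From p0 via lambda: add p9, p10.
From p9 via lambda: add p7, p12.
No new states can be added; the closed set is {p0, p1, p5, p6, p7, p9, p10, p12}.

{p0, p1, p5, p6, p7, p9, p10, p12}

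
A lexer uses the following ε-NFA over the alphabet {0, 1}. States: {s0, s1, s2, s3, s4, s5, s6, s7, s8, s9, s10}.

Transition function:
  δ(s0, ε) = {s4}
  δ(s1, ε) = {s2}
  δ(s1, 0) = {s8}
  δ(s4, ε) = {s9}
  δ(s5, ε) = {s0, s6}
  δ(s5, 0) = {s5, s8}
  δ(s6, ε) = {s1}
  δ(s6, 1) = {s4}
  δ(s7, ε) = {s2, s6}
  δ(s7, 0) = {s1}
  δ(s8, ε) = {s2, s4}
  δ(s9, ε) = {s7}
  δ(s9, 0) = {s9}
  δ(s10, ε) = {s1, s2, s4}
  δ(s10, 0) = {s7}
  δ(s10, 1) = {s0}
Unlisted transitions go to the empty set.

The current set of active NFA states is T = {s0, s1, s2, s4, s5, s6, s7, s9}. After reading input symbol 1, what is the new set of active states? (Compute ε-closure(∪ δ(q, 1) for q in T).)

s6 on 1 → {s4}.
No 1-transition from s0, s1, s2, s4, s5, s7, s9.
Union after reading 1: {s4}.
Now take the ε-closure:
From s4 via ε: add s9.
From s9 via ε: add s7.
From s7 via ε: add s2, s6.
From s6 via ε: add s1.
No new states can be added; the closed set is {s1, s2, s4, s6, s7, s9}.

{s1, s2, s4, s6, s7, s9}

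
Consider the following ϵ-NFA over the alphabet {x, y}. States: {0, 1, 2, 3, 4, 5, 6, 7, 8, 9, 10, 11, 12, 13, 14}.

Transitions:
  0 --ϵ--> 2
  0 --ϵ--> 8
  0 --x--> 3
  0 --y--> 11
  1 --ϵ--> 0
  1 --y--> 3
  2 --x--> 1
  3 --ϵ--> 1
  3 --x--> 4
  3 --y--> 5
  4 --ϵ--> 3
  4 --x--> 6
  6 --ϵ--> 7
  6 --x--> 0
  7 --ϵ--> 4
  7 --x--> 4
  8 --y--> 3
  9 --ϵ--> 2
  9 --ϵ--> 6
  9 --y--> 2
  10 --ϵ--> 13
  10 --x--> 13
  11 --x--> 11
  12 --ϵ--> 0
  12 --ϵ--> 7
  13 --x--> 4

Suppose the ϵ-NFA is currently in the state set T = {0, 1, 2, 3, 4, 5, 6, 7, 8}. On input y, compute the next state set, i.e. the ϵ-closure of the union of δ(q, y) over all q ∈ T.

{0, 1, 2, 3, 5, 8, 11}

0 on y → {11}.
1 on y → {3}.
3 on y → {5}.
8 on y → {3}.
No y-transition from 2, 4, 5, 6, 7.
Union after reading y: {3, 5, 11}.
Now take the ϵ-closure:
From 3 via ϵ: add 1.
From 1 via ϵ: add 0.
From 0 via ϵ: add 2, 8.
No new states can be added; the closed set is {0, 1, 2, 3, 5, 8, 11}.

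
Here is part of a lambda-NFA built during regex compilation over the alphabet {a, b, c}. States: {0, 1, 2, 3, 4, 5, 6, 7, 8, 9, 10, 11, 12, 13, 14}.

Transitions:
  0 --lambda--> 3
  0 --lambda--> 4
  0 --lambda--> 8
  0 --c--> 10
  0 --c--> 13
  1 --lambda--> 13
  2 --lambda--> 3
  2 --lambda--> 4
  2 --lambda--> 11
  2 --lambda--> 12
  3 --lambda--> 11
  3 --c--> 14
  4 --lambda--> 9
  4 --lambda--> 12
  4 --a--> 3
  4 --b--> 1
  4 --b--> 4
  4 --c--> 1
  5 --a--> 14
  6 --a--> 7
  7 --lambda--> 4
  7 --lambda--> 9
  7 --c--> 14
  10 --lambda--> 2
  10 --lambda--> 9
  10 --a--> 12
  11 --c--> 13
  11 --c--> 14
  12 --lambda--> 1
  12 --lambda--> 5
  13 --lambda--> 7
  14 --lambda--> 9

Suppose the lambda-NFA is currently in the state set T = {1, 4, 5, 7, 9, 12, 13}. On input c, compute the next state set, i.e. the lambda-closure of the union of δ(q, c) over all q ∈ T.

4 on c → {1}.
7 on c → {14}.
No c-transition from 1, 5, 9, 12, 13.
Union after reading c: {1, 14}.
Now take the lambda-closure:
From 1 via lambda: add 13.
From 14 via lambda: add 9.
From 13 via lambda: add 7.
From 7 via lambda: add 4.
From 4 via lambda: add 12.
From 12 via lambda: add 5.
No new states can be added; the closed set is {1, 4, 5, 7, 9, 12, 13, 14}.

{1, 4, 5, 7, 9, 12, 13, 14}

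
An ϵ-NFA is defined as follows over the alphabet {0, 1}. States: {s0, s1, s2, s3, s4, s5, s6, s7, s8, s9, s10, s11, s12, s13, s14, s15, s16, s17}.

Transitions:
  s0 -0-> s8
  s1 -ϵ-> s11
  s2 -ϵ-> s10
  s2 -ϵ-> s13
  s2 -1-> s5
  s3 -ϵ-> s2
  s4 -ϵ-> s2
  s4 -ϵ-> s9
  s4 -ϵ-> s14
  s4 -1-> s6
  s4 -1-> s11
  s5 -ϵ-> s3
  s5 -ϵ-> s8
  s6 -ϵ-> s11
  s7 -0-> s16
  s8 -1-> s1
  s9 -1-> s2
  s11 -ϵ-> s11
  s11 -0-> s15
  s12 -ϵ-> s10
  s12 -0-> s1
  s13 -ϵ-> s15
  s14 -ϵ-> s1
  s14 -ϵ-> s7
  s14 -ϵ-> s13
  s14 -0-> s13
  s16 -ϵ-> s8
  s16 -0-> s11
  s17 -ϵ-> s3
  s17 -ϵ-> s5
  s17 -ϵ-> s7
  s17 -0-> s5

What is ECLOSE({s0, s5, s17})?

Start with {s0, s5, s17}.
From s5 via ϵ: add s3, s8.
From s17 via ϵ: add s7.
From s3 via ϵ: add s2.
From s2 via ϵ: add s10, s13.
From s13 via ϵ: add s15.
No new states can be added; the closed set is {s0, s2, s3, s5, s7, s8, s10, s13, s15, s17}.

{s0, s2, s3, s5, s7, s8, s10, s13, s15, s17}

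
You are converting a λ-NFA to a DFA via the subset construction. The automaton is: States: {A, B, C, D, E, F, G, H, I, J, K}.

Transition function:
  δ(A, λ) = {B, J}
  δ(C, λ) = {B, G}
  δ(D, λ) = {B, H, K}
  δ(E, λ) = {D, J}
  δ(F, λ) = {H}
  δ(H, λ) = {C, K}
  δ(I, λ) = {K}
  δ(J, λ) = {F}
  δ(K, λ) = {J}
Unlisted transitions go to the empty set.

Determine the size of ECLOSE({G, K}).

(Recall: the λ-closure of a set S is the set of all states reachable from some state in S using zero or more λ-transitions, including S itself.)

7

Start with {G, K}.
From K via λ: add J.
From J via λ: add F.
From F via λ: add H.
From H via λ: add C.
From C via λ: add B.
λ-closure = {B, C, F, G, H, J, K}, which has 7 states.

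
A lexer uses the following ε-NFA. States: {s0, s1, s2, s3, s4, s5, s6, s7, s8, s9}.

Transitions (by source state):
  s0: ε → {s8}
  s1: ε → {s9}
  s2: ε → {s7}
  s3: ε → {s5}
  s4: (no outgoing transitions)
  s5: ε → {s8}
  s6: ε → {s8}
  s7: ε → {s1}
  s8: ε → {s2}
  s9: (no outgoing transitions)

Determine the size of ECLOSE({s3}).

7

Start with {s3}.
From s3 via ε: add s5.
From s5 via ε: add s8.
From s8 via ε: add s2.
From s2 via ε: add s7.
From s7 via ε: add s1.
From s1 via ε: add s9.
ε-closure = {s1, s2, s3, s5, s7, s8, s9}, which has 7 states.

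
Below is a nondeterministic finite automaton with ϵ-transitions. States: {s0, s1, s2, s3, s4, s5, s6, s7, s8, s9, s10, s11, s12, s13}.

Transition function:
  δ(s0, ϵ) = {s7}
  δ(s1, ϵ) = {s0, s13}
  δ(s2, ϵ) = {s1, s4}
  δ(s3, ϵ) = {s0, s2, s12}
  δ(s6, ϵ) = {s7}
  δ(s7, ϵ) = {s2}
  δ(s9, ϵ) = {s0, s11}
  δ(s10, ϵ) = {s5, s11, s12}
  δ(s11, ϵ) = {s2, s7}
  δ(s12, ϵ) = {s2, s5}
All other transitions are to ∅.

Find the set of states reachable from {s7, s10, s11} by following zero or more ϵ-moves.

Start with {s7, s10, s11}.
From s7 via ϵ: add s2.
From s10 via ϵ: add s5, s12.
From s2 via ϵ: add s1, s4.
From s1 via ϵ: add s0, s13.
No new states can be added; the closed set is {s0, s1, s2, s4, s5, s7, s10, s11, s12, s13}.

{s0, s1, s2, s4, s5, s7, s10, s11, s12, s13}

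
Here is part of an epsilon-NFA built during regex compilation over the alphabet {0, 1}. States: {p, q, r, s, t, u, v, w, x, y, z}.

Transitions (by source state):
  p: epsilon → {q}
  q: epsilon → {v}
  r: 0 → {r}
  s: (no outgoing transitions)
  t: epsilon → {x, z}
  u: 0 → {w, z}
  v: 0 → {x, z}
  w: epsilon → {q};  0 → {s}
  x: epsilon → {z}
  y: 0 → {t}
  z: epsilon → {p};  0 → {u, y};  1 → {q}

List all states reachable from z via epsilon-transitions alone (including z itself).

Start with {z}.
From z via epsilon: add p.
From p via epsilon: add q.
From q via epsilon: add v.
No new states can be added; the closed set is {p, q, v, z}.

{p, q, v, z}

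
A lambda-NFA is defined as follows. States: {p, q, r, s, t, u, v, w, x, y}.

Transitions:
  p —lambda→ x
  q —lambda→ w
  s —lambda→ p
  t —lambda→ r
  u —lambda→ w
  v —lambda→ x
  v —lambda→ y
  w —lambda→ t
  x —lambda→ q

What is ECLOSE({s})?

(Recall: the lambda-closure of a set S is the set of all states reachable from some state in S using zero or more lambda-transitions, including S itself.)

{p, q, r, s, t, w, x}

Start with {s}.
From s via lambda: add p.
From p via lambda: add x.
From x via lambda: add q.
From q via lambda: add w.
From w via lambda: add t.
From t via lambda: add r.
No new states can be added; the closed set is {p, q, r, s, t, w, x}.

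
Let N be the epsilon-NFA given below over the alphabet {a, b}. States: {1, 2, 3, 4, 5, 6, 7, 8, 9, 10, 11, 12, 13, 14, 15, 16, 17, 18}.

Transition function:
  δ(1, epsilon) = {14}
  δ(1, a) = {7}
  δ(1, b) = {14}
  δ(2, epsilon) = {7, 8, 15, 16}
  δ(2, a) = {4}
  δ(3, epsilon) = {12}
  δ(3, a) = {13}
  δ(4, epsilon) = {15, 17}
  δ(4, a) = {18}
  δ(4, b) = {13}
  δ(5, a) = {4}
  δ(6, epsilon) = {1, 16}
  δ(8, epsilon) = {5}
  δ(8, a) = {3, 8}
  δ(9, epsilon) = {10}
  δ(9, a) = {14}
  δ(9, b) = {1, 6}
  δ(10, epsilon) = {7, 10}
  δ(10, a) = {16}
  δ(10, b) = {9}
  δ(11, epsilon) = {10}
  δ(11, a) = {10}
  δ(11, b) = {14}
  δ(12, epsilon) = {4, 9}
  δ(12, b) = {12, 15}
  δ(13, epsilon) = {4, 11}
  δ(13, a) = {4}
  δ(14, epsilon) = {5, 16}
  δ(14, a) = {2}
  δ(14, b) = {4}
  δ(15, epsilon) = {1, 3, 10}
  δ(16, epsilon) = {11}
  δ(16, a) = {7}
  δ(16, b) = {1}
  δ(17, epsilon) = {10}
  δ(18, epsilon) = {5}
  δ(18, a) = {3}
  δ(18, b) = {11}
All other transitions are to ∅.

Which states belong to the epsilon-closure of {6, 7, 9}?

{1, 5, 6, 7, 9, 10, 11, 14, 16}

Start with {6, 7, 9}.
From 6 via epsilon: add 1, 16.
From 9 via epsilon: add 10.
From 1 via epsilon: add 14.
From 16 via epsilon: add 11.
From 14 via epsilon: add 5.
No new states can be added; the closed set is {1, 5, 6, 7, 9, 10, 11, 14, 16}.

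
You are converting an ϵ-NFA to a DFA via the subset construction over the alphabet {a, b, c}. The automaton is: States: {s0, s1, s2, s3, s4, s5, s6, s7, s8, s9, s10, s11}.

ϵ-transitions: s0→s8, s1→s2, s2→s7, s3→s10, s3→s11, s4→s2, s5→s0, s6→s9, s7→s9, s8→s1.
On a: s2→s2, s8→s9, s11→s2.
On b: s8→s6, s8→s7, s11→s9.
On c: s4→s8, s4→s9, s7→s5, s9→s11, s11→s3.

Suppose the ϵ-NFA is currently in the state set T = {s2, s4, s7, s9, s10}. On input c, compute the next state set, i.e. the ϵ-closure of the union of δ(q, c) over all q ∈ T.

s4 on c → {s8, s9}.
s7 on c → {s5}.
s9 on c → {s11}.
No c-transition from s2, s10.
Union after reading c: {s5, s8, s9, s11}.
Now take the ϵ-closure:
From s5 via ϵ: add s0.
From s8 via ϵ: add s1.
From s1 via ϵ: add s2.
From s2 via ϵ: add s7.
No new states can be added; the closed set is {s0, s1, s2, s5, s7, s8, s9, s11}.

{s0, s1, s2, s5, s7, s8, s9, s11}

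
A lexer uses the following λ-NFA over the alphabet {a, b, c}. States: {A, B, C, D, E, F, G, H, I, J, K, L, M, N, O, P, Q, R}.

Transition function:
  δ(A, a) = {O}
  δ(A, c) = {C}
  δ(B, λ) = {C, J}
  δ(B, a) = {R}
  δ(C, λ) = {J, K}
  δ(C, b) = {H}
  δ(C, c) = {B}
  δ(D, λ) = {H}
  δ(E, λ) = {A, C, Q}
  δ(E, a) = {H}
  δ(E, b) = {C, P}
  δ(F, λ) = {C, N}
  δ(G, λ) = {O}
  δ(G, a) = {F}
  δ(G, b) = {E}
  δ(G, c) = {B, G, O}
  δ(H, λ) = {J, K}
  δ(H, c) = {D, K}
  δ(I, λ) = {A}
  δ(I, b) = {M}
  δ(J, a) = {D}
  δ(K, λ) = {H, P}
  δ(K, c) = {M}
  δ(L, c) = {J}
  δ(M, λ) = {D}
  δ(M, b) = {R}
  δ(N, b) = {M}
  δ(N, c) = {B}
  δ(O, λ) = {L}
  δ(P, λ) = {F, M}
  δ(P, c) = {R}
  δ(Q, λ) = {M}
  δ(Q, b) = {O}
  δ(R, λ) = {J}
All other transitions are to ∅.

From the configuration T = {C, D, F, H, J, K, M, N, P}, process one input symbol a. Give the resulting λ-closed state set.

{C, D, F, H, J, K, M, N, P}

J on a → {D}.
No a-transition from C, D, F, H, K, M, N, P.
Union after reading a: {D}.
Now take the λ-closure:
From D via λ: add H.
From H via λ: add J, K.
From K via λ: add P.
From P via λ: add F, M.
From F via λ: add C, N.
No new states can be added; the closed set is {C, D, F, H, J, K, M, N, P}.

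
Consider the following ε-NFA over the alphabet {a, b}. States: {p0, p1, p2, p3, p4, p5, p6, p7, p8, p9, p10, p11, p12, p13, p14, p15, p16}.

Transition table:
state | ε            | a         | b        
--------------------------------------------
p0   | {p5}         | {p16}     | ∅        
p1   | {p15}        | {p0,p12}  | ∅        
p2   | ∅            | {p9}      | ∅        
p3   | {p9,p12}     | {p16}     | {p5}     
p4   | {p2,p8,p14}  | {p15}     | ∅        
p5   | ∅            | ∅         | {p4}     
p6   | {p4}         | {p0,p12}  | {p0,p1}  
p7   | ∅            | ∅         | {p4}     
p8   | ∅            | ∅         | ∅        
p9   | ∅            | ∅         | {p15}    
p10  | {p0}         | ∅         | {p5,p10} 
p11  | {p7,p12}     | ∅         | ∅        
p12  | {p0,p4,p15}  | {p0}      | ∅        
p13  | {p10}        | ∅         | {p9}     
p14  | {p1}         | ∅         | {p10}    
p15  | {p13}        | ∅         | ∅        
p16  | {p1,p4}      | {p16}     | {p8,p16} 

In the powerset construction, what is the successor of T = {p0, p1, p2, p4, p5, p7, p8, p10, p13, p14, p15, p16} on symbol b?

p5 on b → {p4}.
p7 on b → {p4}.
p10 on b → {p5, p10}.
p13 on b → {p9}.
p14 on b → {p10}.
p16 on b → {p8, p16}.
No b-transition from p0, p1, p2, p4, p8, p15.
Union after reading b: {p4, p5, p8, p9, p10, p16}.
Now take the ε-closure:
From p4 via ε: add p2, p14.
From p10 via ε: add p0.
From p16 via ε: add p1.
From p1 via ε: add p15.
From p15 via ε: add p13.
No new states can be added; the closed set is {p0, p1, p2, p4, p5, p8, p9, p10, p13, p14, p15, p16}.

{p0, p1, p2, p4, p5, p8, p9, p10, p13, p14, p15, p16}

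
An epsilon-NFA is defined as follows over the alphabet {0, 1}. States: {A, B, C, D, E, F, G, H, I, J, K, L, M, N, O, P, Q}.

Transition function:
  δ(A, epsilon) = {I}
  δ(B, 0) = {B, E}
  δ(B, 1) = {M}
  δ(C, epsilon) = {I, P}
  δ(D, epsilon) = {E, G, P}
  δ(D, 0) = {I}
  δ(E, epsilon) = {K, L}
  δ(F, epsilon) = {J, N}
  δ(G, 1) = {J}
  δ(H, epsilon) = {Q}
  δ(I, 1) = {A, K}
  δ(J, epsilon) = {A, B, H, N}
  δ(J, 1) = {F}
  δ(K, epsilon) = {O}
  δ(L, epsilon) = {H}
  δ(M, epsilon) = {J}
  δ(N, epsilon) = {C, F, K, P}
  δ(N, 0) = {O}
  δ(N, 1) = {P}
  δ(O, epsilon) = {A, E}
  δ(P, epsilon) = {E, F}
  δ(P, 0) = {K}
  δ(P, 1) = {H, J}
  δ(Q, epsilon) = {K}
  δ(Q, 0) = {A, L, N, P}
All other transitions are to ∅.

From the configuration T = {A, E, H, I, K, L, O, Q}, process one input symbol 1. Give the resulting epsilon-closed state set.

I on 1 → {A, K}.
No 1-transition from A, E, H, K, L, O, Q.
Union after reading 1: {A, K}.
Now take the epsilon-closure:
From A via epsilon: add I.
From K via epsilon: add O.
From O via epsilon: add E.
From E via epsilon: add L.
From L via epsilon: add H.
From H via epsilon: add Q.
No new states can be added; the closed set is {A, E, H, I, K, L, O, Q}.

{A, E, H, I, K, L, O, Q}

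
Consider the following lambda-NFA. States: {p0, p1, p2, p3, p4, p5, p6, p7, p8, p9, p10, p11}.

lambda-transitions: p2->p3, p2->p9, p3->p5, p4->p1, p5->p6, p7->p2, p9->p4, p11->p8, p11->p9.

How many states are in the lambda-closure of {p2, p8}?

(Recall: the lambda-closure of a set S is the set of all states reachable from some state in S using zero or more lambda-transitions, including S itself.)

Start with {p2, p8}.
From p2 via lambda: add p3, p9.
From p3 via lambda: add p5.
From p9 via lambda: add p4.
From p4 via lambda: add p1.
From p5 via lambda: add p6.
lambda-closure = {p1, p2, p3, p4, p5, p6, p8, p9}, which has 8 states.

8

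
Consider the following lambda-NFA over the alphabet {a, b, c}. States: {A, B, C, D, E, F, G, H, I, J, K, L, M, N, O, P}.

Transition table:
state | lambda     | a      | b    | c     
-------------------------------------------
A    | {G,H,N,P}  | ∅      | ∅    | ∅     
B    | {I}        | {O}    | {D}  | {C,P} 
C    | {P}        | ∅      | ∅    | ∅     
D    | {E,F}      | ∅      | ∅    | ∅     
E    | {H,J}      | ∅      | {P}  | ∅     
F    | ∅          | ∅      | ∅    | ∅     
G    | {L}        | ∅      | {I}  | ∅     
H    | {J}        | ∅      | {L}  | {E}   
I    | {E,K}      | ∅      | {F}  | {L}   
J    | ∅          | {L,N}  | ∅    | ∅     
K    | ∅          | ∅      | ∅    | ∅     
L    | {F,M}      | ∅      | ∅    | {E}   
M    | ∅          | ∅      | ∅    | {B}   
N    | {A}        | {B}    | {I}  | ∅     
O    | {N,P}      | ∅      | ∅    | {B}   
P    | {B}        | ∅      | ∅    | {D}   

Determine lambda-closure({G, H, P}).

{B, E, F, G, H, I, J, K, L, M, P}

Start with {G, H, P}.
From G via lambda: add L.
From H via lambda: add J.
From P via lambda: add B.
From B via lambda: add I.
From L via lambda: add F, M.
From I via lambda: add E, K.
No new states can be added; the closed set is {B, E, F, G, H, I, J, K, L, M, P}.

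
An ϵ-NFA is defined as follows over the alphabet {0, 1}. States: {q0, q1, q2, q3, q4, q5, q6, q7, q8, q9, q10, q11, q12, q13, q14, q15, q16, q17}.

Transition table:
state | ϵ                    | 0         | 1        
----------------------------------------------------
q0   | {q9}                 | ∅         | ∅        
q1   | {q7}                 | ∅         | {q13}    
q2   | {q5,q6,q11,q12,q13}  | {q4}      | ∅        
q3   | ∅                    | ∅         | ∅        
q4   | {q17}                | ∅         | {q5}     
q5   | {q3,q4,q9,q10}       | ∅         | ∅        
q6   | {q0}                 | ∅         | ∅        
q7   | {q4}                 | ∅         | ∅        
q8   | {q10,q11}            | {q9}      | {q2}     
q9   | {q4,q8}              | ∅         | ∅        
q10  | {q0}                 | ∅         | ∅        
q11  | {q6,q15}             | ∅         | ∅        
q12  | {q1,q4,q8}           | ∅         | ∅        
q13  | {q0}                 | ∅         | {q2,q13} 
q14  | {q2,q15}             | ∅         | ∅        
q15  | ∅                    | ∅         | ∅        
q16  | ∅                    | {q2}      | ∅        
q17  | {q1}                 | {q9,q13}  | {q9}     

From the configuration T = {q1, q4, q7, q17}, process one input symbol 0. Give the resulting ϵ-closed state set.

q17 on 0 → {q9, q13}.
No 0-transition from q1, q4, q7.
Union after reading 0: {q9, q13}.
Now take the ϵ-closure:
From q9 via ϵ: add q4, q8.
From q13 via ϵ: add q0.
From q4 via ϵ: add q17.
From q8 via ϵ: add q10, q11.
From q11 via ϵ: add q6, q15.
From q17 via ϵ: add q1.
From q1 via ϵ: add q7.
No new states can be added; the closed set is {q0, q1, q4, q6, q7, q8, q9, q10, q11, q13, q15, q17}.

{q0, q1, q4, q6, q7, q8, q9, q10, q11, q13, q15, q17}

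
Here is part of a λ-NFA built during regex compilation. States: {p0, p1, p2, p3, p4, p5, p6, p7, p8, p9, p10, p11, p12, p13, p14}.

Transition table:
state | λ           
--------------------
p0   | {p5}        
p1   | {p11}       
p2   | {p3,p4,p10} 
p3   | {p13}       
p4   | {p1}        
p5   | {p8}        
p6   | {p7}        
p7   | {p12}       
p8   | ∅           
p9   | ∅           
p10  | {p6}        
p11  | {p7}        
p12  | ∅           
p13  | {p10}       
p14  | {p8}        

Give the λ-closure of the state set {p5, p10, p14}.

{p5, p6, p7, p8, p10, p12, p14}

Start with {p5, p10, p14}.
From p5 via λ: add p8.
From p10 via λ: add p6.
From p6 via λ: add p7.
From p7 via λ: add p12.
No new states can be added; the closed set is {p5, p6, p7, p8, p10, p12, p14}.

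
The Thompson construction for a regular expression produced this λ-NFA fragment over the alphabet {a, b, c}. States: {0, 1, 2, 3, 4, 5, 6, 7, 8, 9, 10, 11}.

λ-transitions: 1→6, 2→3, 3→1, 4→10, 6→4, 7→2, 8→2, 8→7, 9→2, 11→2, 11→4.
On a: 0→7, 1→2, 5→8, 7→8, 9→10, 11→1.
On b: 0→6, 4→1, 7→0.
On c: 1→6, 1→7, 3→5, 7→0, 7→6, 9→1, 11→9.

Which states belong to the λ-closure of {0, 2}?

{0, 1, 2, 3, 4, 6, 10}

Start with {0, 2}.
From 2 via λ: add 3.
From 3 via λ: add 1.
From 1 via λ: add 6.
From 6 via λ: add 4.
From 4 via λ: add 10.
No new states can be added; the closed set is {0, 1, 2, 3, 4, 6, 10}.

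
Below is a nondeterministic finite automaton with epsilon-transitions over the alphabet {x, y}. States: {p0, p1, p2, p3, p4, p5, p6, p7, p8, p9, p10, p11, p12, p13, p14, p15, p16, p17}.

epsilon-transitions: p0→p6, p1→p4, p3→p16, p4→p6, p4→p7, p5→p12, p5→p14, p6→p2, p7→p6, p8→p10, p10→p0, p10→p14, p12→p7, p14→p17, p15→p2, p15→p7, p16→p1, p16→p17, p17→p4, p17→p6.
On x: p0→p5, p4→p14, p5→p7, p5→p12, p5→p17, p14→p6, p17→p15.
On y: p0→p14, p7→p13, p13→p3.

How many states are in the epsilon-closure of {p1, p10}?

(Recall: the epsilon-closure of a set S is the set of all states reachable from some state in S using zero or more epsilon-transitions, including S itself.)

Start with {p1, p10}.
From p1 via epsilon: add p4.
From p10 via epsilon: add p0, p14.
From p0 via epsilon: add p6.
From p4 via epsilon: add p7.
From p14 via epsilon: add p17.
From p6 via epsilon: add p2.
epsilon-closure = {p0, p1, p2, p4, p6, p7, p10, p14, p17}, which has 9 states.

9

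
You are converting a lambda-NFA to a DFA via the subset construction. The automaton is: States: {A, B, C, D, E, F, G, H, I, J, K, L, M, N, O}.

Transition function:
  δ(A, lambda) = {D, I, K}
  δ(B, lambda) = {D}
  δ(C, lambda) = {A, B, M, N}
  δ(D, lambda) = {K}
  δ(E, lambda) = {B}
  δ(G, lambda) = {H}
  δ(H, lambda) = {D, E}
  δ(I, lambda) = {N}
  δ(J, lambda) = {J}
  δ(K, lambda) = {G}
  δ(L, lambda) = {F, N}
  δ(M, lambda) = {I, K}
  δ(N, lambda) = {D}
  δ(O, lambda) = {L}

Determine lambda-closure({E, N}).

Start with {E, N}.
From E via lambda: add B.
From N via lambda: add D.
From D via lambda: add K.
From K via lambda: add G.
From G via lambda: add H.
No new states can be added; the closed set is {B, D, E, G, H, K, N}.

{B, D, E, G, H, K, N}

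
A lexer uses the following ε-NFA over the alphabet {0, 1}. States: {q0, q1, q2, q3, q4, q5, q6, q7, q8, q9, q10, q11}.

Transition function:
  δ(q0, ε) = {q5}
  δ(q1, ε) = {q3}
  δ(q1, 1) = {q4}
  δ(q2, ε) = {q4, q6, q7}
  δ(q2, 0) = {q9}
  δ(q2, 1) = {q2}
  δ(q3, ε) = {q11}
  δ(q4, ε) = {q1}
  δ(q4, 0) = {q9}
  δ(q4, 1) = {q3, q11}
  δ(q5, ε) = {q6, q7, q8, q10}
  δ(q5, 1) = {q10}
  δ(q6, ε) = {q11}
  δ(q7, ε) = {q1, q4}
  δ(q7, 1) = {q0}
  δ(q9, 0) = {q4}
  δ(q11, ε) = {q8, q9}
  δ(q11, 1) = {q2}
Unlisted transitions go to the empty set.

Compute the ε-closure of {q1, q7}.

{q1, q3, q4, q7, q8, q9, q11}

Start with {q1, q7}.
From q1 via ε: add q3.
From q7 via ε: add q4.
From q3 via ε: add q11.
From q11 via ε: add q8, q9.
No new states can be added; the closed set is {q1, q3, q4, q7, q8, q9, q11}.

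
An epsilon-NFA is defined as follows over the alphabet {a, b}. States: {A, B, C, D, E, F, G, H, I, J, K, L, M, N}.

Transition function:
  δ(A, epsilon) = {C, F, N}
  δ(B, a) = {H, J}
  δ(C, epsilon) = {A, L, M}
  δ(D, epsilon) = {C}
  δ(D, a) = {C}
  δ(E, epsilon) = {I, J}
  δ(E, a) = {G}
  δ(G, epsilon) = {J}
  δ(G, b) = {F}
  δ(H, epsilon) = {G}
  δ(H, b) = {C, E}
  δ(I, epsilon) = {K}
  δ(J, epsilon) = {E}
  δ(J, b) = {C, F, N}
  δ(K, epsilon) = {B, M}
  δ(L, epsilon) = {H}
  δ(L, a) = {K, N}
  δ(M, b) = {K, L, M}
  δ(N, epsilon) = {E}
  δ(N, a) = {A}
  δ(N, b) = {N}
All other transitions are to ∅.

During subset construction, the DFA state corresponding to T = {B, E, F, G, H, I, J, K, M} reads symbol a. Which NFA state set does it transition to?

B on a → {H, J}.
E on a → {G}.
No a-transition from F, G, H, I, J, K, M.
Union after reading a: {G, H, J}.
Now take the epsilon-closure:
From J via epsilon: add E.
From E via epsilon: add I.
From I via epsilon: add K.
From K via epsilon: add B, M.
No new states can be added; the closed set is {B, E, G, H, I, J, K, M}.

{B, E, G, H, I, J, K, M}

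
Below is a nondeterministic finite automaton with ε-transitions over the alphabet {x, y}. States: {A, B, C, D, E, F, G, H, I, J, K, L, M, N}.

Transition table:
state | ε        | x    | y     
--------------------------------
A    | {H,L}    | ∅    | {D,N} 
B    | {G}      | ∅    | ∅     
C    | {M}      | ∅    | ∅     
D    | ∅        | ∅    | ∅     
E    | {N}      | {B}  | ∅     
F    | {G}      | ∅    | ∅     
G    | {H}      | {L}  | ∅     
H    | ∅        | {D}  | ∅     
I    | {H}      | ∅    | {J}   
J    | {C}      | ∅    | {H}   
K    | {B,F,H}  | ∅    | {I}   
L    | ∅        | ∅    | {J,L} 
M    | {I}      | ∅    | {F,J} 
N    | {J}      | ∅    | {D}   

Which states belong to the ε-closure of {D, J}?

{C, D, H, I, J, M}

Start with {D, J}.
From J via ε: add C.
From C via ε: add M.
From M via ε: add I.
From I via ε: add H.
No new states can be added; the closed set is {C, D, H, I, J, M}.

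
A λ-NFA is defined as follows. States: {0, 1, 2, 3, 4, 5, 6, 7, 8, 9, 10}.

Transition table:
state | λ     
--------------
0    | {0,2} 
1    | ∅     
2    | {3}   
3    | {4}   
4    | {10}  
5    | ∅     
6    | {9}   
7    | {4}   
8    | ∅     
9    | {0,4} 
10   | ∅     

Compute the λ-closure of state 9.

Start with {9}.
From 9 via λ: add 0, 4.
From 0 via λ: add 2.
From 4 via λ: add 10.
From 2 via λ: add 3.
No new states can be added; the closed set is {0, 2, 3, 4, 9, 10}.

{0, 2, 3, 4, 9, 10}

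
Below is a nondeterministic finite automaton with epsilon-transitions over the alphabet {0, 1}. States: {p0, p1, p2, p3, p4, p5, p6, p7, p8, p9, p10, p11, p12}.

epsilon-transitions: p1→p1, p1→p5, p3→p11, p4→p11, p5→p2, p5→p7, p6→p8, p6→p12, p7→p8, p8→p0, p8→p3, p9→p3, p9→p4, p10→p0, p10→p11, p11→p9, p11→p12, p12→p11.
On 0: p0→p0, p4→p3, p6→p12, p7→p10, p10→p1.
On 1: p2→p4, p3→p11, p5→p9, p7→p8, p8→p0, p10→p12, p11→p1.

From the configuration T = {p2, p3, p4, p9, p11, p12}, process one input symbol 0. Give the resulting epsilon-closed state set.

p4 on 0 → {p3}.
No 0-transition from p2, p3, p9, p11, p12.
Union after reading 0: {p3}.
Now take the epsilon-closure:
From p3 via epsilon: add p11.
From p11 via epsilon: add p9, p12.
From p9 via epsilon: add p4.
No new states can be added; the closed set is {p3, p4, p9, p11, p12}.

{p3, p4, p9, p11, p12}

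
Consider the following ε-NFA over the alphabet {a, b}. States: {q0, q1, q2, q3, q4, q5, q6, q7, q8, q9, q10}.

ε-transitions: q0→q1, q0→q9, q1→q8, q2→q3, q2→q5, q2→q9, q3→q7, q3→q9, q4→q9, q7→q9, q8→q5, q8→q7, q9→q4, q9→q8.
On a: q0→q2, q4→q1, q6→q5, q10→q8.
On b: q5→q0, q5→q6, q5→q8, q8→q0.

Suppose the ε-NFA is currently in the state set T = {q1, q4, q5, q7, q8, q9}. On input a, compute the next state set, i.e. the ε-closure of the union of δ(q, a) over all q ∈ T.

q4 on a → {q1}.
No a-transition from q1, q5, q7, q8, q9.
Union after reading a: {q1}.
Now take the ε-closure:
From q1 via ε: add q8.
From q8 via ε: add q5, q7.
From q7 via ε: add q9.
From q9 via ε: add q4.
No new states can be added; the closed set is {q1, q4, q5, q7, q8, q9}.

{q1, q4, q5, q7, q8, q9}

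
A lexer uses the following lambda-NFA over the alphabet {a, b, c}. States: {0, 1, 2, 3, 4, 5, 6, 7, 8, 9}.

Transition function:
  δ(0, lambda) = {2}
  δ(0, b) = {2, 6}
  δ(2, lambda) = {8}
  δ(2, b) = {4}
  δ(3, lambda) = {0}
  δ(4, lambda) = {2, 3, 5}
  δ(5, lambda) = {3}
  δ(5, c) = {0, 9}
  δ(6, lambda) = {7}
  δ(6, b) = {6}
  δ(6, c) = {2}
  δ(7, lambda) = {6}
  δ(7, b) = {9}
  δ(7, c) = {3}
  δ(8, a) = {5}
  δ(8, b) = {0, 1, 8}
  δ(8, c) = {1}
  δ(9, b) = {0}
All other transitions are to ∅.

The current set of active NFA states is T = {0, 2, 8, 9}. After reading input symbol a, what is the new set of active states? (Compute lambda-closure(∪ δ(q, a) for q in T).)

{0, 2, 3, 5, 8}

8 on a → {5}.
No a-transition from 0, 2, 9.
Union after reading a: {5}.
Now take the lambda-closure:
From 5 via lambda: add 3.
From 3 via lambda: add 0.
From 0 via lambda: add 2.
From 2 via lambda: add 8.
No new states can be added; the closed set is {0, 2, 3, 5, 8}.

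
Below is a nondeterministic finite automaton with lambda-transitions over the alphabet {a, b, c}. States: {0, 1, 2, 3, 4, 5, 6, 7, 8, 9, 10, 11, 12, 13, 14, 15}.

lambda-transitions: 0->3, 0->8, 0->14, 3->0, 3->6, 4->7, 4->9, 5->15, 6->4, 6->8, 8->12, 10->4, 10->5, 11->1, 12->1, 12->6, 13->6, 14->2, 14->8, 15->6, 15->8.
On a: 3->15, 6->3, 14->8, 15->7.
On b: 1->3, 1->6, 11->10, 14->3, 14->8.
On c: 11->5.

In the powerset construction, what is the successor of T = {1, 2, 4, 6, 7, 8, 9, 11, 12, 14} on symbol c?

11 on c → {5}.
No c-transition from 1, 2, 4, 6, 7, 8, 9, 12, 14.
Union after reading c: {5}.
Now take the lambda-closure:
From 5 via lambda: add 15.
From 15 via lambda: add 6, 8.
From 6 via lambda: add 4.
From 8 via lambda: add 12.
From 4 via lambda: add 7, 9.
From 12 via lambda: add 1.
No new states can be added; the closed set is {1, 4, 5, 6, 7, 8, 9, 12, 15}.

{1, 4, 5, 6, 7, 8, 9, 12, 15}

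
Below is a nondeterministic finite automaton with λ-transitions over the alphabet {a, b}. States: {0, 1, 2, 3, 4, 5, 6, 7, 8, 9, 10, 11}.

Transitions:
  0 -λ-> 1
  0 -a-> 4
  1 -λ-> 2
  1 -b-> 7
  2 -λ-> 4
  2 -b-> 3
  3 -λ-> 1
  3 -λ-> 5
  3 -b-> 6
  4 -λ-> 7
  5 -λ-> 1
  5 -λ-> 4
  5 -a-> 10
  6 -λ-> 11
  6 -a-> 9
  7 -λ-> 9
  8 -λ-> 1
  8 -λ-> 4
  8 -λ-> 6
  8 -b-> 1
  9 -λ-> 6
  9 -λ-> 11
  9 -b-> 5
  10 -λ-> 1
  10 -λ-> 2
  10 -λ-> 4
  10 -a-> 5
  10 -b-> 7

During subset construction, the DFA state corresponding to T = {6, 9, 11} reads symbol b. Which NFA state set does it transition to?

{1, 2, 4, 5, 6, 7, 9, 11}

9 on b → {5}.
No b-transition from 6, 11.
Union after reading b: {5}.
Now take the λ-closure:
From 5 via λ: add 1, 4.
From 1 via λ: add 2.
From 4 via λ: add 7.
From 7 via λ: add 9.
From 9 via λ: add 6, 11.
No new states can be added; the closed set is {1, 2, 4, 5, 6, 7, 9, 11}.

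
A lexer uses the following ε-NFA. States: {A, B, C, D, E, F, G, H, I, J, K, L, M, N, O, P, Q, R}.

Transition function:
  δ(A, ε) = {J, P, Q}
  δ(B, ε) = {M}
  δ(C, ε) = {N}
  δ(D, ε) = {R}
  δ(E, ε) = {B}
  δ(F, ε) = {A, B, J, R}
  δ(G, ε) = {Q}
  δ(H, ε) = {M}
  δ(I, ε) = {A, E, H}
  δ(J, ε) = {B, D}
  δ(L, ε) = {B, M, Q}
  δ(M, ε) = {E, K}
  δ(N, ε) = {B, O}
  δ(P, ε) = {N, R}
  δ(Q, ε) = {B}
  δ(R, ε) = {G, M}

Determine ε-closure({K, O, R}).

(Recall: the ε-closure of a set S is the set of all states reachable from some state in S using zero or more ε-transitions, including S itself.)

{B, E, G, K, M, O, Q, R}

Start with {K, O, R}.
From R via ε: add G, M.
From G via ε: add Q.
From M via ε: add E.
From E via ε: add B.
No new states can be added; the closed set is {B, E, G, K, M, O, Q, R}.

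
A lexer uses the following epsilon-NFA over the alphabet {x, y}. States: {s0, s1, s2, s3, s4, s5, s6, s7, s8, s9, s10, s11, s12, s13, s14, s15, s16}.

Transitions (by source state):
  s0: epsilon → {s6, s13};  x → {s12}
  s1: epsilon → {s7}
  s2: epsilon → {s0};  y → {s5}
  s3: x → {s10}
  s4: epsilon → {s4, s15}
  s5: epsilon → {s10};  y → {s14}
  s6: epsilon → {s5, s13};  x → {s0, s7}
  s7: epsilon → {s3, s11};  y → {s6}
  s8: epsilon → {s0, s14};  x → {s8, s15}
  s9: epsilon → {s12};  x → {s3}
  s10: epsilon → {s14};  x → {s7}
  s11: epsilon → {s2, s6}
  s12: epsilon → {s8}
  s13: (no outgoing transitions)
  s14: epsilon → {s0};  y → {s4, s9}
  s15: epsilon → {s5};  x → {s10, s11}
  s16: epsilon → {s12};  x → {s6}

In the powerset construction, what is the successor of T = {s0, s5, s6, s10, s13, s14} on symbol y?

s5 on y → {s14}.
s14 on y → {s4, s9}.
No y-transition from s0, s6, s10, s13.
Union after reading y: {s4, s9, s14}.
Now take the epsilon-closure:
From s4 via epsilon: add s15.
From s9 via epsilon: add s12.
From s14 via epsilon: add s0.
From s0 via epsilon: add s6, s13.
From s12 via epsilon: add s8.
From s15 via epsilon: add s5.
From s5 via epsilon: add s10.
No new states can be added; the closed set is {s0, s4, s5, s6, s8, s9, s10, s12, s13, s14, s15}.

{s0, s4, s5, s6, s8, s9, s10, s12, s13, s14, s15}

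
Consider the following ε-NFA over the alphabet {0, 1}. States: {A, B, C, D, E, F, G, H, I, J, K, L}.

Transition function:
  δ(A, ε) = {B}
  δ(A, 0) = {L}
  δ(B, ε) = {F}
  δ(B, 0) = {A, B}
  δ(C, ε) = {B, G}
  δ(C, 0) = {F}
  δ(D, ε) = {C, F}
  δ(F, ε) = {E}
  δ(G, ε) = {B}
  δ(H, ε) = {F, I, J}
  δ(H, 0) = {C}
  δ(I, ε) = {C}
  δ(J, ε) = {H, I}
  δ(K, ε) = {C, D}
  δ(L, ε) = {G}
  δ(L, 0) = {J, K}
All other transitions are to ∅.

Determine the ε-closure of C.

{B, C, E, F, G}

Start with {C}.
From C via ε: add B, G.
From B via ε: add F.
From F via ε: add E.
No new states can be added; the closed set is {B, C, E, F, G}.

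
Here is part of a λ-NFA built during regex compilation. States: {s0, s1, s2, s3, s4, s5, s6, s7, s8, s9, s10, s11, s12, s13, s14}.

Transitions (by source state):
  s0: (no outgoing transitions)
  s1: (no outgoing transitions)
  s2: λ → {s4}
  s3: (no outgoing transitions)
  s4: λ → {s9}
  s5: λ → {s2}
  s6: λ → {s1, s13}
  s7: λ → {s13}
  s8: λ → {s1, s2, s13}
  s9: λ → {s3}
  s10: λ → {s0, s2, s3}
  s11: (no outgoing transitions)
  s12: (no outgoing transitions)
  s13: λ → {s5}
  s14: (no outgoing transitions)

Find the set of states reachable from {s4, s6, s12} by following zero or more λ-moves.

{s1, s2, s3, s4, s5, s6, s9, s12, s13}

Start with {s4, s6, s12}.
From s4 via λ: add s9.
From s6 via λ: add s1, s13.
From s9 via λ: add s3.
From s13 via λ: add s5.
From s5 via λ: add s2.
No new states can be added; the closed set is {s1, s2, s3, s4, s5, s6, s9, s12, s13}.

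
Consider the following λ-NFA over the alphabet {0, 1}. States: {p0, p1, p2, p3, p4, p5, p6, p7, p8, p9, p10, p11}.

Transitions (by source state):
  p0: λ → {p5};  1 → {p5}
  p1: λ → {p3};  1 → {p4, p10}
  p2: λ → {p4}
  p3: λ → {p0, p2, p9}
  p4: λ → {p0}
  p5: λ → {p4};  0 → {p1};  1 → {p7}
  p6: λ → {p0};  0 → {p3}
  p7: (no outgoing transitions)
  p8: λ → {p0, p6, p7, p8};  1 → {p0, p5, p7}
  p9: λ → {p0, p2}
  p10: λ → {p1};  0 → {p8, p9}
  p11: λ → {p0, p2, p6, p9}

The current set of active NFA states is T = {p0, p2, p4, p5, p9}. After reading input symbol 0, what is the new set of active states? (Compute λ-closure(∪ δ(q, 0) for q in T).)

p5 on 0 → {p1}.
No 0-transition from p0, p2, p4, p9.
Union after reading 0: {p1}.
Now take the λ-closure:
From p1 via λ: add p3.
From p3 via λ: add p0, p2, p9.
From p0 via λ: add p5.
From p2 via λ: add p4.
No new states can be added; the closed set is {p0, p1, p2, p3, p4, p5, p9}.

{p0, p1, p2, p3, p4, p5, p9}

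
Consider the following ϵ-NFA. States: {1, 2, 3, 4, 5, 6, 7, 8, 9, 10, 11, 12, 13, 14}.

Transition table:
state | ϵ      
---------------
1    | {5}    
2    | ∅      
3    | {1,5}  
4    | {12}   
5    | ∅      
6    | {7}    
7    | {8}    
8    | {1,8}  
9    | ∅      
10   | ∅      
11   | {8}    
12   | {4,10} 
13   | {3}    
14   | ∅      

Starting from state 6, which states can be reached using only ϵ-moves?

{1, 5, 6, 7, 8}

Start with {6}.
From 6 via ϵ: add 7.
From 7 via ϵ: add 8.
From 8 via ϵ: add 1.
From 1 via ϵ: add 5.
No new states can be added; the closed set is {1, 5, 6, 7, 8}.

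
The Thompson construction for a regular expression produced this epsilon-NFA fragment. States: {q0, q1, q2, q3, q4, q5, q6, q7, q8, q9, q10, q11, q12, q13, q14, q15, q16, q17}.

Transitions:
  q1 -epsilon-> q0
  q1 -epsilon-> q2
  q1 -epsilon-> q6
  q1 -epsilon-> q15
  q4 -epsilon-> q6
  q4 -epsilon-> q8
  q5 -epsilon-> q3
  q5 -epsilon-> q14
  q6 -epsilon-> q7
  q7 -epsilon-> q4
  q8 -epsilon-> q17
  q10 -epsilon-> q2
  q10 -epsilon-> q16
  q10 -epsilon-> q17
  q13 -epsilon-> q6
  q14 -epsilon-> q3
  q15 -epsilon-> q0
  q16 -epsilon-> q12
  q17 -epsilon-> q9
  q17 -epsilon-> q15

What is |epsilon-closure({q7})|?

Start with {q7}.
From q7 via epsilon: add q4.
From q4 via epsilon: add q6, q8.
From q8 via epsilon: add q17.
From q17 via epsilon: add q9, q15.
From q15 via epsilon: add q0.
epsilon-closure = {q0, q4, q6, q7, q8, q9, q15, q17}, which has 8 states.

8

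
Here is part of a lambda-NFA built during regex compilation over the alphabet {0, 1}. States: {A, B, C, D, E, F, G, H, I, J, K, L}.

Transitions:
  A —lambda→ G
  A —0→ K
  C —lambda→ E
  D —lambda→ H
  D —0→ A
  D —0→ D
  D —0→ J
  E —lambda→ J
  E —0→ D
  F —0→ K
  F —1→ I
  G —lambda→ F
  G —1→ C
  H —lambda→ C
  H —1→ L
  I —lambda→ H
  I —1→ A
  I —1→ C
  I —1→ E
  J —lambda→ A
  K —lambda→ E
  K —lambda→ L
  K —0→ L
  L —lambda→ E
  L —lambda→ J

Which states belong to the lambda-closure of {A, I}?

Start with {A, I}.
From A via lambda: add G.
From I via lambda: add H.
From G via lambda: add F.
From H via lambda: add C.
From C via lambda: add E.
From E via lambda: add J.
No new states can be added; the closed set is {A, C, E, F, G, H, I, J}.

{A, C, E, F, G, H, I, J}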